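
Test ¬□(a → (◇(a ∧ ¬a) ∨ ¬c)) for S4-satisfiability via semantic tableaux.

Satisfiable

1. ¬□(a → (◇(a ∧ ¬a) ∨ ¬c)), w0
2. ¬(a → (◇(a ∧ ¬a) ∨ ¬c)), w1
3. a, w1
4. ¬(◇(a ∧ ¬a) ∨ ¬c), w1
5. ¬◇(a ∧ ¬a), w1
6. c, w1
7. ¬(a ∧ ¬a), w1
Accessibility: w0Rw0, w0Rw1, w1Rw1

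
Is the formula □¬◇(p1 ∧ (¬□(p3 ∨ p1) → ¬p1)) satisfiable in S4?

Satisfiable (open branch found)

1. □¬◇(p1 ∧ (¬□(p3 ∨ p1) → ¬p1)), 0
2. ¬◇(p1 ∧ (¬□(p3 ∨ p1) → ¬p1)), 0
3. ¬(p1 ∧ (¬□(p3 ∨ p1) → ¬p1)), 0
4. ¬(¬□(p3 ∨ p1) → ¬p1), 0
5. ¬□(p3 ∨ p1), 0
6. p1, 0
7. ¬(p3 ∨ p1), 1
8. ¬p3, 1
9. ¬p1, 1
10. ¬◇(p1 ∧ (¬□(p3 ∨ p1) → ¬p1)), 1
11. ¬(p1 ∧ (¬□(p3 ∨ p1) → ¬p1)), 1
Accessibility: 0R0, 0R1, 1R1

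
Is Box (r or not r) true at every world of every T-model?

Valid

Tableau for the negation not Box (r or not r):
1. not Box (r or not r), 0
2. not (r or not r), 1
3. not r, 1
4. r, 1
Accessibility: 0R0, 0R1, 1R1
Branch closes: r and not r both at 1.
All branches of the negation close; one closing branch shown above.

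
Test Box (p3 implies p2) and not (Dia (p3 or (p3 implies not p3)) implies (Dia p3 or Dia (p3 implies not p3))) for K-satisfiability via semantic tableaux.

1. Box (p3 implies p2) and not (Dia (p3 or (p3 implies not p3)) implies (Dia p3 or Dia (p3 implies not p3))), u
2. Box (p3 implies p2), u
3. not (Dia (p3 or (p3 implies not p3)) implies (Dia p3 or Dia (p3 implies not p3))), u
4. Dia (p3 or (p3 implies not p3)), u
5. not (Dia p3 or Dia (p3 implies not p3)), u
6. not Dia p3, u
7. not Dia (p3 implies not p3), u
8. p3 or (p3 implies not p3), v
9. p3 implies p2, v
10. not p3, v
11. not (p3 implies not p3), v
12. p3, v
Accessibility: uRv
Branch closes: p3 and not p3 both at v.
All branches of the tableau close; one closing branch shown above.

Unsatisfiable (every branch closes)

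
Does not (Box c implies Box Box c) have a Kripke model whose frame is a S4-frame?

No, unsatisfiable

1. not (Box c implies Box Box c), 0
2. Box c, 0
3. not Box Box c, 0
4. c, 0
5. not Box c, 1
6. c, 1
7. not c, 2
8. c, 2
Accessibility: 0R0, 0R1, 0R2, 1R1, 1R2, 2R2
Branch closes: c and not c both at 2.
All branches of the tableau close; one closing branch shown above.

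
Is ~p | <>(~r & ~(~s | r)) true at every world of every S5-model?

Not valid

Tableau for the negation ~(~p | <>(~r & ~(~s | r))):
1. ~(~p | <>(~r & ~(~s | r))), w0
2. p, w0
3. ~<>(~r & ~(~s | r)), w0
4. ~(~r & ~(~s | r)), w0
5. ~s | r, w0
6. r, w0
Accessibility: w0Rw0
The negation has an open branch (countermodel exists).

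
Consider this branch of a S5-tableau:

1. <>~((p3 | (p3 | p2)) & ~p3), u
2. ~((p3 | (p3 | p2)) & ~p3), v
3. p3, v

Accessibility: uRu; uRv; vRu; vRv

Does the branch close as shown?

No atom appears with both signs at the same world.

Open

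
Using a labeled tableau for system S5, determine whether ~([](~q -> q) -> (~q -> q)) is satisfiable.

1. ~([](~q -> q) -> (~q -> q)), 0
2. [](~q -> q), 0
3. ~(~q -> q), 0
4. ~q, 0
5. ~q -> q, 0
6. q, 0
Accessibility: 0R0
Branch closes: q and ~q both at 0.
(One branch shown.) All branches close.

Unsatisfiable (every branch closes)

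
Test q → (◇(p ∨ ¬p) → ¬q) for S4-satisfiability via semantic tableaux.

Yes, satisfiable

1. q → (◇(p ∨ ¬p) → ¬q), 0
2. ◇(p ∨ ¬p) → ¬q, 0
3. ¬q, 0
Accessibility: 0R0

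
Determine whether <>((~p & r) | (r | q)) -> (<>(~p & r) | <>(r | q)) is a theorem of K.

Yes, valid

Tableau for the negation ~(<>((~p & r) | (r | q)) -> (<>(~p & r) | <>(r | q))):
1. ~(<>((~p & r) | (r | q)) -> (<>(~p & r) | <>(r | q))), w0
2. <>((~p & r) | (r | q)), w0
3. ~(<>(~p & r) | <>(r | q)), w0
4. ~<>(~p & r), w0
5. ~<>(r | q), w0
6. (~p & r) | (r | q), w1
7. ~(~p & r), w1
8. ~(r | q), w1
9. ~r, w1
10. ~q, w1
11. r | q, w1
12. q, w1
Accessibility: w0Rw1
Branch closes: q and ~q both at w1.
Every branch of the negation's tableau closes; the branch above is one of them.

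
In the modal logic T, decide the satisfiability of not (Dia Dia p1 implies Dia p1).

1. not (Dia Dia p1 implies Dia p1), 0
2. Dia Dia p1, 0
3. not Dia p1, 0
4. not p1, 0
5. Dia p1, 1
6. not p1, 1
7. p1, 2
Accessibility: 0R0, 0R1, 1R1, 1R2, 2R2

Satisfiable (open branch found)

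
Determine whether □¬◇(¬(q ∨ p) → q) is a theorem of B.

Tableau for the negation ¬□¬◇(¬(q ∨ p) → q):
1. ¬□¬◇(¬(q ∨ p) → q), w0
2. ◇(¬(q ∨ p) → q), w1
3. ¬(q ∨ p) → q, w2
4. q, w2
Accessibility: w0Rw0, w0Rw1, w1Rw0, w1Rw1, w1Rw2, w2Rw1, w2Rw2
The negation has an open branch (countermodel exists).

Invalid (countermodel exists)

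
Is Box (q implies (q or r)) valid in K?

Tableau for the negation not Box (q implies (q or r)):
1. not Box (q implies (q or r)), w0
2. not (q implies (q or r)), w1   [neg-Box-rule on 1: fresh world w1, w0Rw1]
3. q, w1   [neg-implies-rule on 2]
4. not (q or r), w1   [neg-implies-rule on 2]
5. not q, w1   [neg-or-rule on 4]
6. not r, w1   [neg-or-rule on 4]
Accessibility: w0Rw1
Branch closes: q and not q both at w1.
Every branch of the negation's tableau closes; the branch above is one of them.

Yes, valid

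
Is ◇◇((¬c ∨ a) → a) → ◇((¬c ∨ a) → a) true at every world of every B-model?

Tableau for the negation ¬(◇◇((¬c ∨ a) → a) → ◇((¬c ∨ a) → a)):
1. ¬(◇◇((¬c ∨ a) → a) → ◇((¬c ∨ a) → a)), u
2. ◇◇((¬c ∨ a) → a), u   [¬→-rule on 1]
3. ¬◇((¬c ∨ a) → a), u   [¬→-rule on 1]
4. ¬((¬c ∨ a) → a), u   [¬◇-rule on 3 via uRu]
5. ¬c ∨ a, u   [¬→-rule on 4]
6. ¬a, u   [¬→-rule on 4]
7. ¬c, u   [∨-rule on 5 (branches; this branch)]
8. ◇((¬c ∨ a) → a), v   [◇-rule on 2: fresh world v, uRv]
9. ¬((¬c ∨ a) → a), v   [¬◇-rule on 3 via uRv]
10. ¬c ∨ a, v   [¬→-rule on 9]
11. ¬a, v   [¬→-rule on 9]
12. ¬c, v   [∨-rule on 10 (branches; this branch)]
13. (¬c ∨ a) → a, w   [◇-rule on 8: fresh world w, vRw]
14. a, w   [→-rule on 13 (branches; this branch)]
Accessibility: uRu, uRv, vRu, vRv, vRw, wRv, wRw
The negation has an open branch (countermodel exists).

Invalid (countermodel exists)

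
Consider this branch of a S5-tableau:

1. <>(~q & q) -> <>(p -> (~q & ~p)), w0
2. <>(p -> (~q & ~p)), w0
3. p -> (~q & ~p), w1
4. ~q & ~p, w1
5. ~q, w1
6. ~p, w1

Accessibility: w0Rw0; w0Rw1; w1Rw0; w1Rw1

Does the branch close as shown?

No, open

No atom appears with both signs at the same world.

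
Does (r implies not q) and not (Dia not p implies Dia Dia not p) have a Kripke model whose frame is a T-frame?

Unsatisfiable (every branch closes)

1. (r implies not q) and not (Dia not p implies Dia Dia not p), 0
2. r implies not q, 0   [and-rule on 1]
3. not (Dia not p implies Dia Dia not p), 0   [and-rule on 1]
4. Dia not p, 0   [neg-implies-rule on 3]
5. not Dia Dia not p, 0   [neg-implies-rule on 3]
6. not Dia not p, 0   [neg-Dia-rule on 5 via 0R0]
7. p, 0   [neg-Dia-rule on 6 via 0R0]
8. not q, 0   [implies-rule on 2 (branches; this branch)]
9. not p, 1   [Dia-rule on 4: fresh world 1, 0R1]
10. not Dia not p, 1   [neg-Dia-rule on 5 via 0R1]
11. p, 1   [neg-Dia-rule on 6 via 0R1]
Accessibility: 0R0, 0R1, 1R1
Branch closes: p and not p both at 1.
(One branch shown.) All branches close.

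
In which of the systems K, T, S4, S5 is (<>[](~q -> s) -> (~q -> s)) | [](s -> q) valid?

S5

S4-tableau for the negation ~((<>[](~q -> s) -> (~q -> s)) | [](s -> q)):
1. ~((<>[](~q -> s) -> (~q -> s)) | [](s -> q)), 0
2. ~(<>[](~q -> s) -> (~q -> s)), 0   [~|-rule on 1]
3. ~[](s -> q), 0   [~|-rule on 1]
4. <>[](~q -> s), 0   [~->-rule on 2]
5. ~(~q -> s), 0   [~->-rule on 2]
6. ~q, 0   [~->-rule on 5]
7. ~s, 0   [~->-rule on 5]
8. ~(s -> q), 1   [~[]-rule on 3: fresh world 1, 0R1]
9. s, 1   [~->-rule on 8]
10. ~q, 1   [~->-rule on 8]
11. [](~q -> s), 2   [<>-rule on 4: fresh world 2, 0R2]
12. ~q -> s, 2   [[]-rule on 11 via 2R2]
13. s, 2   [->-rule on 12 (branches; this branch)]
Accessibility: 0R0, 0R1, 0R2, 1R1, 2R2
Complete open branch: countermodel on an S4-frame, so not valid in S4, nor in K, T (the same frame is also a K-frame and a T-frame).
S5-tableau for the negation ~((<>[](~q -> s) -> (~q -> s)) | [](s -> q)):
1. ~((<>[](~q -> s) -> (~q -> s)) | [](s -> q)), 0
2. ~(<>[](~q -> s) -> (~q -> s)), 0   [~|-rule on 1]
3. ~[](s -> q), 0   [~|-rule on 1]
4. <>[](~q -> s), 0   [~->-rule on 2]
5. ~(~q -> s), 0   [~->-rule on 2]
6. ~q, 0   [~->-rule on 5]
7. ~s, 0   [~->-rule on 5]
8. ~(s -> q), 1   [~[]-rule on 3: fresh world 1, 0R1]
9. s, 1   [~->-rule on 8]
10. ~q, 1   [~->-rule on 8]
11. [](~q -> s), 2   [<>-rule on 4: fresh world 2, 0R2]
12. ~q -> s, 0   [[]-rule on 11 via 2R0]
13. ~q -> s, 1   [[]-rule on 11 via 2R1]
14. ~q -> s, 2   [[]-rule on 11 via 2R2]
15. s, 0   [->-rule on 12 (branches; this branch)]
Accessibility: 0R0, 0R1, 0R2, 1R0, 1R1, 1R2, 2R0, 2R1, 2R2
Branch closes: s and ~s both at 0.
Every branch closes (one shown): valid in S5.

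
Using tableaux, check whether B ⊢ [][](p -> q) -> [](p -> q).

Valid in B

Tableau for the negation ~([][](p -> q) -> [](p -> q)):
1. ~([][](p -> q) -> [](p -> q)), w0
2. [][](p -> q), w0
3. ~[](p -> q), w0
4. [](p -> q), w0
5. p -> q, w0
6. q, w0
7. ~(p -> q), w1
8. p, w1
9. ~q, w1
10. [](p -> q), w1
11. p -> q, w1
12. q, w1
Accessibility: w0Rw0, w0Rw1, w1Rw0, w1Rw1
Branch closes: q and ~q both at w1.
All branches of the negation close; one closing branch shown above.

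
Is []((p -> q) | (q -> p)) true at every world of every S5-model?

Yes, valid

Tableau for the negation ~[]((p -> q) | (q -> p)):
1. ~[]((p -> q) | (q -> p)), w0
2. ~((p -> q) | (q -> p)), w1
3. ~(p -> q), w1
4. ~(q -> p), w1
5. p, w1
6. ~q, w1
7. q, w1
8. ~p, w1
Accessibility: w0Rw0, w0Rw1, w1Rw0, w1Rw1
Branch closes: q and ~q both at w1.
All branches of the negation close; one closing branch shown above.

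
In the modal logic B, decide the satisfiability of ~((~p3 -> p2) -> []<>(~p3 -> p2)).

No, unsatisfiable

1. ~((~p3 -> p2) -> []<>(~p3 -> p2)), u
2. ~p3 -> p2, u
3. ~[]<>(~p3 -> p2), u
4. p2, u
5. ~<>(~p3 -> p2), v
6. ~(~p3 -> p2), u
7. ~p3, u
8. ~p2, u
Accessibility: uRu, uRv, vRu, vRv
Branch closes: p2 and ~p2 both at u.
Every branch closes; the branch above is one of them.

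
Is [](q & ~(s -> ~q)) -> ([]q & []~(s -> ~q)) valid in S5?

Valid

Tableau for the negation ~([](q & ~(s -> ~q)) -> ([]q & []~(s -> ~q))):
1. ~([](q & ~(s -> ~q)) -> ([]q & []~(s -> ~q))), w0
2. [](q & ~(s -> ~q)), w0
3. ~([]q & []~(s -> ~q)), w0
4. q & ~(s -> ~q), w0
5. q, w0
6. ~(s -> ~q), w0
7. s, w0
8. ~[]~(s -> ~q), w0
9. s -> ~q, w1
10. q & ~(s -> ~q), w1
11. q, w1
12. ~(s -> ~q), w1
13. s, w1
14. ~q, w1
Accessibility: w0Rw0, w0Rw1, w1Rw0, w1Rw1
Branch closes: q and ~q both at w1.
All branches of the negation close; one closing branch shown above.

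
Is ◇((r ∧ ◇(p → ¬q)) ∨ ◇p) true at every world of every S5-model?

Tableau for the negation ¬◇((r ∧ ◇(p → ¬q)) ∨ ◇p):
1. ¬◇((r ∧ ◇(p → ¬q)) ∨ ◇p), w0
2. ¬((r ∧ ◇(p → ¬q)) ∨ ◇p), w0   [¬◇-rule on 1 via w0Rw0]
3. ¬(r ∧ ◇(p → ¬q)), w0   [¬∨-rule on 2]
4. ¬◇p, w0   [¬∨-rule on 2]
5. ¬p, w0   [¬◇-rule on 4 via w0Rw0]
6. ¬r, w0   [¬∧-rule on 3 (branches; this branch)]
Accessibility: w0Rw0
The negation has an open branch (countermodel exists).

No, not valid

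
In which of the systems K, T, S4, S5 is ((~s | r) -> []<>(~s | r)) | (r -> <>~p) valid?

S5

S4-tableau for the negation ~(((~s | r) -> []<>(~s | r)) | (r -> <>~p)):
1. ~(((~s | r) -> []<>(~s | r)) | (r -> <>~p)), w0
2. ~((~s | r) -> []<>(~s | r)), w0   [~|-rule on 1]
3. ~(r -> <>~p), w0   [~|-rule on 1]
4. ~s | r, w0   [~->-rule on 2]
5. ~[]<>(~s | r), w0   [~->-rule on 2]
6. r, w0   [~->-rule on 3]
7. ~<>~p, w0   [~->-rule on 3]
8. p, w0   [~<>-rule on 7 via w0Rw0]
9. ~<>(~s | r), w1   [~[]-rule on 5: fresh world w1, w0Rw1]
10. p, w1   [~<>-rule on 7 via w0Rw1]
11. ~(~s | r), w1   [~<>-rule on 9 via w1Rw1]
12. s, w1   [~|-rule on 11]
13. ~r, w1   [~|-rule on 11]
Accessibility: w0Rw0, w0Rw1, w1Rw1
Complete open branch: countermodel on an S4-frame, so not valid in S4, nor in K, T (the same frame is also a K-frame and a T-frame).
S5-tableau for the negation ~(((~s | r) -> []<>(~s | r)) | (r -> <>~p)):
1. ~(((~s | r) -> []<>(~s | r)) | (r -> <>~p)), w0
2. ~((~s | r) -> []<>(~s | r)), w0   [~|-rule on 1]
3. ~(r -> <>~p), w0   [~|-rule on 1]
4. ~s | r, w0   [~->-rule on 2]
5. ~[]<>(~s | r), w0   [~->-rule on 2]
6. r, w0   [~->-rule on 3]
7. ~<>~p, w0   [~->-rule on 3]
8. p, w0   [~<>-rule on 7 via w0Rw0]
9. ~<>(~s | r), w1   [~[]-rule on 5: fresh world w1, w0Rw1]
10. p, w1   [~<>-rule on 7 via w0Rw1]
11. ~(~s | r), w0   [~<>-rule on 9 via w1Rw0]
12. s, w0   [~|-rule on 11]
13. ~r, w0   [~|-rule on 11]
Accessibility: w0Rw0, w0Rw1, w1Rw0, w1Rw1
Branch closes: r and ~r both at w0.
Every branch closes (one shown): valid in S5.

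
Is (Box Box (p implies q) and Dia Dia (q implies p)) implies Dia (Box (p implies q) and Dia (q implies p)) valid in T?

Tableau for the negation not ((Box Box (p implies q) and Dia Dia (q implies p)) implies Dia (Box (p implies q) and Dia (q implies p))):
1. not ((Box Box (p implies q) and Dia Dia (q implies p)) implies Dia (Box (p implies q) and Dia (q implies p))), 0
2. Box Box (p implies q) and Dia Dia (q implies p), 0   [neg-implies-rule on 1]
3. not Dia (Box (p implies q) and Dia (q implies p)), 0   [neg-implies-rule on 1]
4. Box Box (p implies q), 0   [and-rule on 2]
5. Dia Dia (q implies p), 0   [and-rule on 2]
6. not (Box (p implies q) and Dia (q implies p)), 0   [neg-Dia-rule on 3 via 0R0]
7. Box (p implies q), 0   [Box-rule on 4 via 0R0]
8. p implies q, 0   [Box-rule on 7 via 0R0]
9. not Dia (q implies p), 0   [neg-and-rule on 6 (branches; this branch)]
10. not (q implies p), 0   [neg-Dia-rule on 9 via 0R0]
11. q, 0   [neg-implies-rule on 10]
12. not p, 0   [neg-implies-rule on 10]
13. Dia (q implies p), 1   [Dia-rule on 5: fresh world 1, 0R1]
14. not (Box (p implies q) and Dia (q implies p)), 1   [neg-Dia-rule on 3 via 0R1]
15. Box (p implies q), 1   [Box-rule on 4 via 0R1]
16. p implies q, 1   [Box-rule on 7 via 0R1]
17. not (q implies p), 1   [neg-Dia-rule on 9 via 0R1]
18. q, 1   [neg-implies-rule on 17]
19. not p, 1   [neg-implies-rule on 17]
20. not Box (p implies q), 1   [neg-and-rule on 14 (branches; this branch)]
21. q implies p, 2   [Dia-rule on 13: fresh world 2, 1R2]
22. p implies q, 2   [Box-rule on 15 via 1R2]
23. p, 2   [implies-rule on 21 (branches; this branch)]
24. q, 2   [implies-rule on 22 (branches; this branch)]
25. not (p implies q), 3   [neg-Box-rule on 20: fresh world 3, 1R3]
26. p, 3   [neg-implies-rule on 25]
27. not q, 3   [neg-implies-rule on 25]
28. p implies q, 3   [Box-rule on 15 via 1R3]
29. q, 3   [implies-rule on 28 (branches; this branch)]
Accessibility: 0R0, 0R1, 1R1, 1R2, 1R3, 2R2, 3R3
Branch closes: q and not q both at 3.
All branches of the negation close; one closing branch shown above.

Valid in T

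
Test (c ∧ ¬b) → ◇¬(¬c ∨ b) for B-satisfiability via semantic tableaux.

Yes, satisfiable

1. (c ∧ ¬b) → ◇¬(¬c ∨ b), 0
2. ◇¬(¬c ∨ b), 0
3. ¬(¬c ∨ b), 1
4. c, 1
5. ¬b, 1
Accessibility: 0R0, 0R1, 1R0, 1R1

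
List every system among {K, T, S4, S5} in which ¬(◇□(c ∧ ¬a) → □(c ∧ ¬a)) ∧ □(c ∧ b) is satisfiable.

K, T, S4

S5-tableau for the formula:
1. ¬(◇□(c ∧ ¬a) → □(c ∧ ¬a)) ∧ □(c ∧ b), w0
2. ¬(◇□(c ∧ ¬a) → □(c ∧ ¬a)), w0
3. □(c ∧ b), w0
4. ◇□(c ∧ ¬a), w0
5. ¬□(c ∧ ¬a), w0
6. c ∧ b, w0
7. c, w0
8. b, w0
9. □(c ∧ ¬a), w1
10. c ∧ b, w1
11. c, w1
12. b, w1
13. c ∧ ¬a, w0
14. ¬a, w0
15. c ∧ ¬a, w1
16. ¬a, w1
17. ¬(c ∧ ¬a), w2
18. c ∧ b, w2
19. c, w2
20. b, w2
21. c ∧ ¬a, w2
22. ¬a, w2
23. a, w2
Accessibility: w0Rw0, w0Rw1, w0Rw2, w1Rw0, w1Rw1, w1Rw2, w2Rw0, w2Rw1, w2Rw2
Branch closes: a and ¬a both at w2.
Every branch closes (one shown): unsatisfiable in S5.
S4-tableau for the formula:
1. ¬(◇□(c ∧ ¬a) → □(c ∧ ¬a)) ∧ □(c ∧ b), w0
2. ¬(◇□(c ∧ ¬a) → □(c ∧ ¬a)), w0
3. □(c ∧ b), w0
4. ◇□(c ∧ ¬a), w0
5. ¬□(c ∧ ¬a), w0
6. c ∧ b, w0
7. c, w0
8. b, w0
9. □(c ∧ ¬a), w1
10. c ∧ b, w1
11. c, w1
12. b, w1
13. c ∧ ¬a, w1
14. ¬a, w1
15. ¬(c ∧ ¬a), w2
16. c ∧ b, w2
17. c, w2
18. b, w2
19. a, w2
Accessibility: w0Rw0, w0Rw1, w0Rw2, w1Rw1, w2Rw2
Complete open branch: satisfiable in S4, hence also in K, T (this S4-model is also a K-model and a T-model).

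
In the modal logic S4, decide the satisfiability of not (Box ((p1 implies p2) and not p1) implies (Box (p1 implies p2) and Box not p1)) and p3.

Unsatisfiable (every branch closes)

1. not (Box ((p1 implies p2) and not p1) implies (Box (p1 implies p2) and Box not p1)) and p3, w0
2. not (Box ((p1 implies p2) and not p1) implies (Box (p1 implies p2) and Box not p1)), w0
3. p3, w0
4. Box ((p1 implies p2) and not p1), w0
5. not (Box (p1 implies p2) and Box not p1), w0
6. (p1 implies p2) and not p1, w0
7. p1 implies p2, w0
8. not p1, w0
9. not Box (p1 implies p2), w0
10. p2, w0
11. not (p1 implies p2), w1
12. p1, w1
13. not p2, w1
14. (p1 implies p2) and not p1, w1
15. p1 implies p2, w1
16. not p1, w1
Accessibility: w0Rw0, w0Rw1, w1Rw1
Branch closes: p1 and not p1 both at w1.
(One branch shown.) All branches close.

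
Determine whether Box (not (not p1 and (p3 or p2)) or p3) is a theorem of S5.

Tableau for the negation not Box (not (not p1 and (p3 or p2)) or p3):
1. not Box (not (not p1 and (p3 or p2)) or p3), 0
2. not (not (not p1 and (p3 or p2)) or p3), 1   [neg-Box-rule on 1: fresh world 1, 0R1]
3. not p1 and (p3 or p2), 1   [neg-or-rule on 2]
4. not p3, 1   [neg-or-rule on 2]
5. not p1, 1   [and-rule on 3]
6. p3 or p2, 1   [and-rule on 3]
7. p2, 1   [or-rule on 6 (branches; this branch)]
Accessibility: 0R0, 0R1, 1R0, 1R1
The negation has an open branch (countermodel exists).

Invalid (countermodel exists)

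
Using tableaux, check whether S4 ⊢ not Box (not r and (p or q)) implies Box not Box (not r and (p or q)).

Tableau for the negation not (not Box (not r and (p or q)) implies Box not Box (not r and (p or q))):
1. not (not Box (not r and (p or q)) implies Box not Box (not r and (p or q))), 0
2. not Box (not r and (p or q)), 0   [neg-implies-rule on 1]
3. not Box not Box (not r and (p or q)), 0   [neg-implies-rule on 1]
4. not (not r and (p or q)), 1   [neg-Box-rule on 2: fresh world 1, 0R1]
5. not (p or q), 1   [neg-and-rule on 4 (branches; this branch)]
6. not p, 1   [neg-or-rule on 5]
7. not q, 1   [neg-or-rule on 5]
8. Box (not r and (p or q)), 2   [neg-Box-rule on 3: fresh world 2, 0R2]
9. not r and (p or q), 2   [Box-rule on 8 via 2R2]
10. not r, 2   [and-rule on 9]
11. p or q, 2   [and-rule on 9]
12. q, 2   [or-rule on 11 (branches; this branch)]
Accessibility: 0R0, 0R1, 0R2, 1R1, 2R2
The negation has an open branch (countermodel exists).

Invalid (countermodel exists)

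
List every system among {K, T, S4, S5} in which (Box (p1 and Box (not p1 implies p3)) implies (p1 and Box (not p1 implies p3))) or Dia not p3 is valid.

K-tableau for the negation not ((Box (p1 and Box (not p1 implies p3)) implies (p1 and Box (not p1 implies p3))) or Dia not p3):
1. not ((Box (p1 and Box (not p1 implies p3)) implies (p1 and Box (not p1 implies p3))) or Dia not p3), u
2. not (Box (p1 and Box (not p1 implies p3)) implies (p1 and Box (not p1 implies p3))), u
3. not Dia not p3, u
4. Box (p1 and Box (not p1 implies p3)), u
5. not (p1 and Box (not p1 implies p3)), u
6. not p1, u
Complete open branch: countermodel on a K-frame, so not valid in K.
T-tableau for the negation not ((Box (p1 and Box (not p1 implies p3)) implies (p1 and Box (not p1 implies p3))) or Dia not p3):
1. not ((Box (p1 and Box (not p1 implies p3)) implies (p1 and Box (not p1 implies p3))) or Dia not p3), u
2. not (Box (p1 and Box (not p1 implies p3)) implies (p1 and Box (not p1 implies p3))), u
3. not Dia not p3, u
4. Box (p1 and Box (not p1 implies p3)), u
5. not (p1 and Box (not p1 implies p3)), u
6. p3, u
7. p1 and Box (not p1 implies p3), u
8. p1, u
9. Box (not p1 implies p3), u
10. not p1 implies p3, u
11. not Box (not p1 implies p3), u
12. not (not p1 implies p3), v
13. not p1, v
14. not p3, v
15. p3, v
Accessibility: uRu, uRv, vRv
Branch closes: p3 and not p3 both at v.
Every branch closes (one shown): valid in T, hence also in S4, S5 (every theorem of T is a theorem of S4 and S5).

T, S4, S5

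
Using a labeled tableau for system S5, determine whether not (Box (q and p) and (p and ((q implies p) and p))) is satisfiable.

1. not (Box (q and p) and (p and ((q implies p) and p))), u
2. not (p and ((q implies p) and p)), u
3. not ((q implies p) and p), u
4. not p, u
Accessibility: uRu

Satisfiable (open branch found)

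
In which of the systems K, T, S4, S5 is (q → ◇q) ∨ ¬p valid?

T, S4, S5

T-tableau for the negation ¬((q → ◇q) ∨ ¬p):
1. ¬((q → ◇q) ∨ ¬p), w0
2. ¬(q → ◇q), w0
3. p, w0
4. q, w0
5. ¬◇q, w0
6. ¬q, w0
Accessibility: w0Rw0
Branch closes: q and ¬q both at w0.
Every branch closes (one shown): valid in T, hence also in S4, S5 (every theorem of T is a theorem of S4 and S5).
K-tableau for the negation ¬((q → ◇q) ∨ ¬p):
1. ¬((q → ◇q) ∨ ¬p), w0
2. ¬(q → ◇q), w0
3. p, w0
4. q, w0
5. ¬◇q, w0
Complete open branch: countermodel on a K-frame, so not valid in K.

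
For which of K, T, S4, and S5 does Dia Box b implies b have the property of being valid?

S5

S4-tableau for the negation not (Dia Box b implies b):
1. not (Dia Box b implies b), u
2. Dia Box b, u
3. not b, u
4. Box b, v
5. b, v
Accessibility: uRu, uRv, vRv
Complete open branch: countermodel on an S4-frame, so not valid in S4, nor in K, T (the same frame is also a K-frame and a T-frame).
S5-tableau for the negation not (Dia Box b implies b):
1. not (Dia Box b implies b), u
2. Dia Box b, u
3. not b, u
4. Box b, v
5. b, u
Accessibility: uRu, uRv, vRu, vRv
Branch closes: b and not b both at u.
Every branch closes (one shown): valid in S5.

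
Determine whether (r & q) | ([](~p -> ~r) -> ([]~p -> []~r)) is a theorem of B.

Yes, valid

Tableau for the negation ~((r & q) | ([](~p -> ~r) -> ([]~p -> []~r))):
1. ~((r & q) | ([](~p -> ~r) -> ([]~p -> []~r))), u
2. ~(r & q), u   [~|-rule on 1]
3. ~([](~p -> ~r) -> ([]~p -> []~r)), u   [~|-rule on 1]
4. [](~p -> ~r), u   [~->-rule on 3]
5. ~([]~p -> []~r), u   [~->-rule on 3]
6. []~p, u   [~->-rule on 5]
7. ~[]~r, u   [~->-rule on 5]
8. ~p -> ~r, u   [[]-rule on 4 via uRu]
9. ~p, u   [[]-rule on 6 via uRu]
10. ~q, u   [~&-rule on 2 (branches; this branch)]
11. ~r, u   [->-rule on 8 (branches; this branch)]
12. r, v   [~[]-rule on 7: fresh world v, uRv]
13. ~p -> ~r, v   [[]-rule on 4 via uRv]
14. ~p, v   [[]-rule on 6 via uRv]
15. ~r, v   [->-rule on 13 (branches; this branch)]
Accessibility: uRu, uRv, vRu, vRv
Branch closes: r and ~r both at v.
Every branch of the negation's tableau closes; the branch above is one of them.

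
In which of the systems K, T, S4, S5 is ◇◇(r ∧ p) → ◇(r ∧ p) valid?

S4, S5

S4-tableau for the negation ¬(◇◇(r ∧ p) → ◇(r ∧ p)):
1. ¬(◇◇(r ∧ p) → ◇(r ∧ p)), w0
2. ◇◇(r ∧ p), w0   [¬→-rule on 1]
3. ¬◇(r ∧ p), w0   [¬→-rule on 1]
4. ¬(r ∧ p), w0   [¬◇-rule on 3 via w0Rw0]
5. ¬p, w0   [¬∧-rule on 4 (branches; this branch)]
6. ◇(r ∧ p), w1   [◇-rule on 2: fresh world w1, w0Rw1]
7. ¬(r ∧ p), w1   [¬◇-rule on 3 via w0Rw1]
8. ¬p, w1   [¬∧-rule on 7 (branches; this branch)]
9. r ∧ p, w2   [◇-rule on 6: fresh world w2, w1Rw2]
10. r, w2   [∧-rule on 9]
11. p, w2   [∧-rule on 9]
12. ¬(r ∧ p), w2   [¬◇-rule on 3 via w0Rw2]
13. ¬p, w2   [¬∧-rule on 12 (branches; this branch)]
Accessibility: w0Rw0, w0Rw1, w0Rw2, w1Rw1, w1Rw2, w2Rw2
Branch closes: p and ¬p both at w2.
Every branch closes (one shown): valid in S4, hence also in S5 (every theorem of S4 is a theorem of S5).
T-tableau for the negation ¬(◇◇(r ∧ p) → ◇(r ∧ p)):
1. ¬(◇◇(r ∧ p) → ◇(r ∧ p)), w0
2. ◇◇(r ∧ p), w0   [¬→-rule on 1]
3. ¬◇(r ∧ p), w0   [¬→-rule on 1]
4. ¬(r ∧ p), w0   [¬◇-rule on 3 via w0Rw0]
5. ¬p, w0   [¬∧-rule on 4 (branches; this branch)]
6. ◇(r ∧ p), w1   [◇-rule on 2: fresh world w1, w0Rw1]
7. ¬(r ∧ p), w1   [¬◇-rule on 3 via w0Rw1]
8. ¬p, w1   [¬∧-rule on 7 (branches; this branch)]
9. r ∧ p, w2   [◇-rule on 6: fresh world w2, w1Rw2]
10. r, w2   [∧-rule on 9]
11. p, w2   [∧-rule on 9]
Accessibility: w0Rw0, w0Rw1, w1Rw1, w1Rw2, w2Rw2
Complete open branch: countermodel on a T-frame, so not valid in T, nor in K (the same frame is also a K-frame).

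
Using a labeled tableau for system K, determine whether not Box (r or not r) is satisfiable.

Unsatisfiable

1. not Box (r or not r), u
2. not (r or not r), v
3. not r, v
4. r, v
Accessibility: uRv
Branch closes: r and not r both at v.
(One branch shown.) All branches close.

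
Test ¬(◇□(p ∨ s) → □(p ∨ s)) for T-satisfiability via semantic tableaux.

Yes, satisfiable

1. ¬(◇□(p ∨ s) → □(p ∨ s)), w0
2. ◇□(p ∨ s), w0   [¬→-rule on 1]
3. ¬□(p ∨ s), w0   [¬→-rule on 1]
4. □(p ∨ s), w1   [◇-rule on 2: fresh world w1, w0Rw1]
5. p ∨ s, w1   [□-rule on 4 via w1Rw1]
6. s, w1   [∨-rule on 5 (branches; this branch)]
7. ¬(p ∨ s), w2   [¬□-rule on 3: fresh world w2, w0Rw2]
8. ¬p, w2   [¬∨-rule on 7]
9. ¬s, w2   [¬∨-rule on 7]
Accessibility: w0Rw0, w0Rw1, w0Rw2, w1Rw1, w2Rw2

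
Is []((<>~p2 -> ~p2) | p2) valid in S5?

Tableau for the negation ~[]((<>~p2 -> ~p2) | p2):
1. ~[]((<>~p2 -> ~p2) | p2), 0
2. ~((<>~p2 -> ~p2) | p2), 1
3. ~(<>~p2 -> ~p2), 1
4. ~p2, 1
5. <>~p2, 1
6. p2, 1
Accessibility: 0R0, 0R1, 1R0, 1R1
Branch closes: p2 and ~p2 both at 1.
Every branch of the negation's tableau closes; the branch above is one of them.

Yes, valid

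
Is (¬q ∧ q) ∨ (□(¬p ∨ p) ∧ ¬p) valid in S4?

Tableau for the negation ¬((¬q ∧ q) ∨ (□(¬p ∨ p) ∧ ¬p)):
1. ¬((¬q ∧ q) ∨ (□(¬p ∨ p) ∧ ¬p)), 0
2. ¬(¬q ∧ q), 0
3. ¬(□(¬p ∨ p) ∧ ¬p), 0
4. ¬q, 0
5. p, 0
Accessibility: 0R0
The negation has an open branch (countermodel exists).

No, not valid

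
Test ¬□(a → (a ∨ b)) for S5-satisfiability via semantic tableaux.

No, unsatisfiable

1. ¬□(a → (a ∨ b)), u
2. ¬(a → (a ∨ b)), v
3. a, v
4. ¬(a ∨ b), v
5. ¬a, v
6. ¬b, v
Accessibility: uRu, uRv, vRu, vRv
Branch closes: a and ¬a both at v.
Every branch closes; the branch above is one of them.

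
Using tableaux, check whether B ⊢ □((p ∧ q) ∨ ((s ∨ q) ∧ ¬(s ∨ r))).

Tableau for the negation ¬□((p ∧ q) ∨ ((s ∨ q) ∧ ¬(s ∨ r))):
1. ¬□((p ∧ q) ∨ ((s ∨ q) ∧ ¬(s ∨ r))), w0
2. ¬((p ∧ q) ∨ ((s ∨ q) ∧ ¬(s ∨ r))), w1   [¬□-rule on 1: fresh world w1, w0Rw1]
3. ¬(p ∧ q), w1   [¬∨-rule on 2]
4. ¬((s ∨ q) ∧ ¬(s ∨ r)), w1   [¬∨-rule on 2]
5. ¬q, w1   [¬∧-rule on 3 (branches; this branch)]
6. s ∨ r, w1   [¬∧-rule on 4 (branches; this branch)]
7. r, w1   [∨-rule on 6 (branches; this branch)]
Accessibility: w0Rw0, w0Rw1, w1Rw0, w1Rw1
The negation has an open branch (countermodel exists).

Not valid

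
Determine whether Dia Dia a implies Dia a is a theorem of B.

Tableau for the negation not (Dia Dia a implies Dia a):
1. not (Dia Dia a implies Dia a), u
2. Dia Dia a, u   [neg-implies-rule on 1]
3. not Dia a, u   [neg-implies-rule on 1]
4. not a, u   [neg-Dia-rule on 3 via uRu]
5. Dia a, v   [Dia-rule on 2: fresh world v, uRv]
6. not a, v   [neg-Dia-rule on 3 via uRv]
7. a, w   [Dia-rule on 5: fresh world w, vRw]
Accessibility: uRu, uRv, vRu, vRv, vRw, wRv, wRw
The negation has an open branch (countermodel exists).

No, not valid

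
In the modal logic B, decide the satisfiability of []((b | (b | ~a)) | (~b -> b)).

Satisfiable (open branch found)

1. []((b | (b | ~a)) | (~b -> b)), 0
2. (b | (b | ~a)) | (~b -> b), 0
3. ~b -> b, 0
4. b, 0
Accessibility: 0R0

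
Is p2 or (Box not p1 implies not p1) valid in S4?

Valid

Tableau for the negation not (p2 or (Box not p1 implies not p1)):
1. not (p2 or (Box not p1 implies not p1)), u
2. not p2, u
3. not (Box not p1 implies not p1), u
4. Box not p1, u
5. p1, u
6. not p1, u
Accessibility: uRu
Branch closes: p1 and not p1 both at u.
All branches of the negation close; one closing branch shown above.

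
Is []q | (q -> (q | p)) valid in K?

Valid

Tableau for the negation ~([]q | (q -> (q | p))):
1. ~([]q | (q -> (q | p))), w0
2. ~[]q, w0
3. ~(q -> (q | p)), w0
4. q, w0
5. ~(q | p), w0
6. ~q, w0
7. ~p, w0
Branch closes: q and ~q both at w0.
All branches of the negation close; one closing branch shown above.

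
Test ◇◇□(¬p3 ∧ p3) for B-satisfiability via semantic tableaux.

1. ◇◇□(¬p3 ∧ p3), w0
2. ◇□(¬p3 ∧ p3), w1
3. □(¬p3 ∧ p3), w2
4. ¬p3 ∧ p3, w1
5. ¬p3, w1
6. p3, w1
Accessibility: w0Rw0, w0Rw1, w1Rw0, w1Rw1, w1Rw2, w2Rw1, w2Rw2
Branch closes: p3 and ¬p3 both at w1.
All branches of the tableau close; one closing branch shown above.

Unsatisfiable (every branch closes)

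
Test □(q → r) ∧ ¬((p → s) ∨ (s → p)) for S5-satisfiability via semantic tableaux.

1. □(q → r) ∧ ¬((p → s) ∨ (s → p)), u
2. □(q → r), u
3. ¬((p → s) ∨ (s → p)), u
4. ¬(p → s), u
5. ¬(s → p), u
6. p, u
7. ¬s, u
8. s, u
9. ¬p, u
Accessibility: uRu
Branch closes: s and ¬s both at u.
Every branch closes; the branch above is one of them.

Unsatisfiable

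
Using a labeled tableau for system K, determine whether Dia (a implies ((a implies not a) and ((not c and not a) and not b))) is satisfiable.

Satisfiable

1. Dia (a implies ((a implies not a) and ((not c and not a) and not b))), u
2. a implies ((a implies not a) and ((not c and not a) and not b)), v
3. (a implies not a) and ((not c and not a) and not b), v
4. a implies not a, v
5. (not c and not a) and not b, v
6. not c and not a, v
7. not b, v
8. not c, v
9. not a, v
Accessibility: uRv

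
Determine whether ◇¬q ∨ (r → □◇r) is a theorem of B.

Valid

Tableau for the negation ¬(◇¬q ∨ (r → □◇r)):
1. ¬(◇¬q ∨ (r → □◇r)), w0
2. ¬◇¬q, w0
3. ¬(r → □◇r), w0
4. r, w0
5. ¬□◇r, w0
6. q, w0
7. ¬◇r, w1
8. q, w1
9. ¬r, w0
Accessibility: w0Rw0, w0Rw1, w1Rw0, w1Rw1
Branch closes: r and ¬r both at w0.
All branches of the negation close; one closing branch shown above.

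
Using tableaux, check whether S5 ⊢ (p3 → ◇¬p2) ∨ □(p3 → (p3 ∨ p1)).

Tableau for the negation ¬((p3 → ◇¬p2) ∨ □(p3 → (p3 ∨ p1))):
1. ¬((p3 → ◇¬p2) ∨ □(p3 → (p3 ∨ p1))), u
2. ¬(p3 → ◇¬p2), u
3. ¬□(p3 → (p3 ∨ p1)), u
4. p3, u
5. ¬◇¬p2, u
6. p2, u
7. ¬(p3 → (p3 ∨ p1)), v
8. p3, v
9. ¬(p3 ∨ p1), v
10. ¬p3, v
11. ¬p1, v
Accessibility: uRu, uRv, vRu, vRv
Branch closes: p3 and ¬p3 both at v.
Every branch of the negation's tableau closes; the branch above is one of them.

Valid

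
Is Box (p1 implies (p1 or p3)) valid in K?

Valid

Tableau for the negation not Box (p1 implies (p1 or p3)):
1. not Box (p1 implies (p1 or p3)), 0
2. not (p1 implies (p1 or p3)), 1
3. p1, 1
4. not (p1 or p3), 1
5. not p1, 1
6. not p3, 1
Accessibility: 0R1
Branch closes: p1 and not p1 both at 1.
Every branch of the negation's tableau closes; the branch above is one of them.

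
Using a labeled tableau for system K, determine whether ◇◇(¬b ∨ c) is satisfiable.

1. ◇◇(¬b ∨ c), u
2. ◇(¬b ∨ c), v
3. ¬b ∨ c, w
4. c, w
Accessibility: uRv, vRw

Yes, satisfiable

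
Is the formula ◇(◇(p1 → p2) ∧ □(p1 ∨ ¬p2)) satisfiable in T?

Yes, satisfiable

1. ◇(◇(p1 → p2) ∧ □(p1 ∨ ¬p2)), w0
2. ◇(p1 → p2) ∧ □(p1 ∨ ¬p2), w1   [◇-rule on 1: fresh world w1, w0Rw1]
3. ◇(p1 → p2), w1   [∧-rule on 2]
4. □(p1 ∨ ¬p2), w1   [∧-rule on 2]
5. p1 ∨ ¬p2, w1   [□-rule on 4 via w1Rw1]
6. ¬p2, w1   [∨-rule on 5 (branches; this branch)]
7. p1 → p2, w2   [◇-rule on 3: fresh world w2, w1Rw2]
8. p1 ∨ ¬p2, w2   [□-rule on 4 via w1Rw2]
9. p2, w2   [→-rule on 7 (branches; this branch)]
10. p1, w2   [∨-rule on 8 (branches; this branch)]
Accessibility: w0Rw0, w0Rw1, w1Rw1, w1Rw2, w2Rw2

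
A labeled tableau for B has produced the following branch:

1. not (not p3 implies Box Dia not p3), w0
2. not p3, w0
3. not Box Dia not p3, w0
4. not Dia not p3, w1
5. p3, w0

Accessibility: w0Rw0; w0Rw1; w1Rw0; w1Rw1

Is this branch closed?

Yes, closed

Both p3 and not p3 appear at w0.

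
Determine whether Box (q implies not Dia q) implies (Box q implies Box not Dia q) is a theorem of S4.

Valid in S4

Tableau for the negation not (Box (q implies not Dia q) implies (Box q implies Box not Dia q)):
1. not (Box (q implies not Dia q) implies (Box q implies Box not Dia q)), 0
2. Box (q implies not Dia q), 0   [neg-implies-rule on 1]
3. not (Box q implies Box not Dia q), 0   [neg-implies-rule on 1]
4. Box q, 0   [neg-implies-rule on 3]
5. not Box not Dia q, 0   [neg-implies-rule on 3]
6. q implies not Dia q, 0   [Box-rule on 2 via 0R0]
7. q, 0   [Box-rule on 4 via 0R0]
8. not Dia q, 0   [implies-rule on 6 (branches; this branch)]
9. not q, 0   [neg-Dia-rule on 8 via 0R0]
Accessibility: 0R0
Branch closes: q and not q both at 0.
All branches of the negation close; one closing branch shown above.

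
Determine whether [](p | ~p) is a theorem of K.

Yes, valid

Tableau for the negation ~[](p | ~p):
1. ~[](p | ~p), 0
2. ~(p | ~p), 1
3. ~p, 1
4. p, 1
Accessibility: 0R1
Branch closes: p and ~p both at 1.
Every branch of the negation's tableau closes; the branch above is one of them.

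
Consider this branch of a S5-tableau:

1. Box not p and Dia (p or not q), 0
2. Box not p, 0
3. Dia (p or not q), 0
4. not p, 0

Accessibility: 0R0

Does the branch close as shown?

Open

No world carries both an atom and its negation.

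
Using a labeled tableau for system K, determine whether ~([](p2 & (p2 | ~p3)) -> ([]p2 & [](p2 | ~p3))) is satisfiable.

No, unsatisfiable

1. ~([](p2 & (p2 | ~p3)) -> ([]p2 & [](p2 | ~p3))), w0
2. [](p2 & (p2 | ~p3)), w0
3. ~([]p2 & [](p2 | ~p3)), w0
4. ~[](p2 | ~p3), w0
5. ~(p2 | ~p3), w1
6. ~p2, w1
7. p3, w1
8. p2 & (p2 | ~p3), w1
9. p2, w1
10. p2 | ~p3, w1
Accessibility: w0Rw1
Branch closes: p2 and ~p2 both at w1.
(One branch shown.) All branches close.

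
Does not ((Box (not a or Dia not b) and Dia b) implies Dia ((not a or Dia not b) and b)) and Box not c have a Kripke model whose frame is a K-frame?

Unsatisfiable (every branch closes)

1. not ((Box (not a or Dia not b) and Dia b) implies Dia ((not a or Dia not b) and b)) and Box not c, w0
2. not ((Box (not a or Dia not b) and Dia b) implies Dia ((not a or Dia not b) and b)), w0
3. Box not c, w0
4. Box (not a or Dia not b) and Dia b, w0
5. not Dia ((not a or Dia not b) and b), w0
6. Box (not a or Dia not b), w0
7. Dia b, w0
8. b, w1
9. not c, w1
10. not ((not a or Dia not b) and b), w1
11. not a or Dia not b, w1
12. not (not a or Dia not b), w1
13. a, w1
14. not Dia not b, w1
15. Dia not b, w1
16. not b, w2
17. b, w2
Accessibility: w0Rw1, w1Rw2
Branch closes: b and not b both at w2.
Every branch closes; the branch above is one of them.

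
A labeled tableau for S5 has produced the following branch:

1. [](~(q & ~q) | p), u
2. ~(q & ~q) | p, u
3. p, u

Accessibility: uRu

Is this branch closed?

Not closed

There is no literal clash: for every atom and world, at most one sign appears.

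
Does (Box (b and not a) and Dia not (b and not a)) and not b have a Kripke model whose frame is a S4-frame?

1. (Box (b and not a) and Dia not (b and not a)) and not b, w0
2. Box (b and not a) and Dia not (b and not a), w0
3. not b, w0
4. Box (b and not a), w0
5. Dia not (b and not a), w0
6. b and not a, w0
7. b, w0
8. not a, w0
Accessibility: w0Rw0
Branch closes: b and not b both at w0.
(One branch shown.) All branches close.

Unsatisfiable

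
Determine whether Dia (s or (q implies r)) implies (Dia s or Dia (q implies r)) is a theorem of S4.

Tableau for the negation not (Dia (s or (q implies r)) implies (Dia s or Dia (q implies r))):
1. not (Dia (s or (q implies r)) implies (Dia s or Dia (q implies r))), 0
2. Dia (s or (q implies r)), 0   [neg-implies-rule on 1]
3. not (Dia s or Dia (q implies r)), 0   [neg-implies-rule on 1]
4. not Dia s, 0   [neg-or-rule on 3]
5. not Dia (q implies r), 0   [neg-or-rule on 3]
6. not s, 0   [neg-Dia-rule on 4 via 0R0]
7. not (q implies r), 0   [neg-Dia-rule on 5 via 0R0]
8. q, 0   [neg-implies-rule on 7]
9. not r, 0   [neg-implies-rule on 7]
10. s or (q implies r), 1   [Dia-rule on 2: fresh world 1, 0R1]
11. not s, 1   [neg-Dia-rule on 4 via 0R1]
12. not (q implies r), 1   [neg-Dia-rule on 5 via 0R1]
13. q, 1   [neg-implies-rule on 12]
14. not r, 1   [neg-implies-rule on 12]
15. q implies r, 1   [or-rule on 10 (branches; this branch)]
16. r, 1   [implies-rule on 15 (branches; this branch)]
Accessibility: 0R0, 0R1, 1R1
Branch closes: r and not r both at 1.
Every branch of the negation's tableau closes; the branch above is one of them.

Valid in S4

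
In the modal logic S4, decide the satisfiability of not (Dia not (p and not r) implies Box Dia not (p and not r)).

Satisfiable

1. not (Dia not (p and not r) implies Box Dia not (p and not r)), w0
2. Dia not (p and not r), w0   [neg-implies-rule on 1]
3. not Box Dia not (p and not r), w0   [neg-implies-rule on 1]
4. not (p and not r), w1   [Dia-rule on 2: fresh world w1, w0Rw1]
5. r, w1   [neg-and-rule on 4 (branches; this branch)]
6. not Dia not (p and not r), w2   [neg-Box-rule on 3: fresh world w2, w0Rw2]
7. p and not r, w2   [neg-Dia-rule on 6 via w2Rw2]
8. p, w2   [and-rule on 7]
9. not r, w2   [and-rule on 7]
Accessibility: w0Rw0, w0Rw1, w0Rw2, w1Rw1, w2Rw2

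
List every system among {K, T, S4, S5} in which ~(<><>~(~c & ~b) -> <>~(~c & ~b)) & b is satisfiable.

K

T-tableau for the formula:
1. ~(<><>~(~c & ~b) -> <>~(~c & ~b)) & b, w0
2. ~(<><>~(~c & ~b) -> <>~(~c & ~b)), w0   [&-rule on 1]
3. b, w0   [&-rule on 1]
4. <><>~(~c & ~b), w0   [~->-rule on 2]
5. ~<>~(~c & ~b), w0   [~->-rule on 2]
6. ~c & ~b, w0   [~<>-rule on 5 via w0Rw0]
7. ~c, w0   [&-rule on 6]
8. ~b, w0   [&-rule on 6]
Accessibility: w0Rw0
Branch closes: b and ~b both at w0.
Every branch closes (one shown): unsatisfiable in T, hence also in S4, S5 (every S4/S5-frame is a T-frame).
K-tableau for the formula:
1. ~(<><>~(~c & ~b) -> <>~(~c & ~b)) & b, w0
2. ~(<><>~(~c & ~b) -> <>~(~c & ~b)), w0   [&-rule on 1]
3. b, w0   [&-rule on 1]
4. <><>~(~c & ~b), w0   [~->-rule on 2]
5. ~<>~(~c & ~b), w0   [~->-rule on 2]
6. <>~(~c & ~b), w1   [<>-rule on 4: fresh world w1, w0Rw1]
7. ~c & ~b, w1   [~<>-rule on 5 via w0Rw1]
8. ~c, w1   [&-rule on 7]
9. ~b, w1   [&-rule on 7]
10. ~(~c & ~b), w2   [<>-rule on 6: fresh world w2, w1Rw2]
11. b, w2   [~&-rule on 10 (branches; this branch)]
Accessibility: w0Rw1, w1Rw2
Complete open branch: satisfiable in K.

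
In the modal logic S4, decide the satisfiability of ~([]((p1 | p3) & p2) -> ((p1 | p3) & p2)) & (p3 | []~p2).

Unsatisfiable (every branch closes)

1. ~([]((p1 | p3) & p2) -> ((p1 | p3) & p2)) & (p3 | []~p2), w0
2. ~([]((p1 | p3) & p2) -> ((p1 | p3) & p2)), w0
3. p3 | []~p2, w0
4. []((p1 | p3) & p2), w0
5. ~((p1 | p3) & p2), w0
6. (p1 | p3) & p2, w0
7. p1 | p3, w0
8. p2, w0
9. p3, w0
10. ~(p1 | p3), w0
11. ~p1, w0
12. ~p3, w0
Accessibility: w0Rw0
Branch closes: p3 and ~p3 both at w0.
(One branch shown.) All branches close.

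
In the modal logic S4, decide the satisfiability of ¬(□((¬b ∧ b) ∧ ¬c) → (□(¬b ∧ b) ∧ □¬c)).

Unsatisfiable

1. ¬(□((¬b ∧ b) ∧ ¬c) → (□(¬b ∧ b) ∧ □¬c)), 0
2. □((¬b ∧ b) ∧ ¬c), 0
3. ¬(□(¬b ∧ b) ∧ □¬c), 0
4. (¬b ∧ b) ∧ ¬c, 0
5. ¬b ∧ b, 0
6. ¬c, 0
7. ¬b, 0
8. b, 0
Accessibility: 0R0
Branch closes: b and ¬b both at 0.
All branches of the tableau close; one closing branch shown above.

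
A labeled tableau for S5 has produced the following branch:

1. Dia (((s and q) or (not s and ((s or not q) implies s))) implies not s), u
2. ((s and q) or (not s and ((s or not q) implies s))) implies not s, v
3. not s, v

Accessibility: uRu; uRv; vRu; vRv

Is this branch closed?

No world carries both an atom and its negation.

Not closed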